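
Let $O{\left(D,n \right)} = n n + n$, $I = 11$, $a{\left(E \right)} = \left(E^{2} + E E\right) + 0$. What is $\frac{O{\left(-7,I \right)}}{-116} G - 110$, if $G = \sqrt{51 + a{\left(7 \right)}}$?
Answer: $-110 - \frac{33 \sqrt{149}}{29} \approx -123.89$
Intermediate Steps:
$a{\left(E \right)} = 2 E^{2}$ ($a{\left(E \right)} = \left(E^{2} + E^{2}\right) + 0 = 2 E^{2} + 0 = 2 E^{2}$)
$G = \sqrt{149}$ ($G = \sqrt{51 + 2 \cdot 7^{2}} = \sqrt{51 + 2 \cdot 49} = \sqrt{51 + 98} = \sqrt{149} \approx 12.207$)
$O{\left(D,n \right)} = n + n^{2}$ ($O{\left(D,n \right)} = n^{2} + n = n + n^{2}$)
$\frac{O{\left(-7,I \right)}}{-116} G - 110 = \frac{11 \left(1 + 11\right)}{-116} \sqrt{149} - 110 = 11 \cdot 12 \left(- \frac{1}{116}\right) \sqrt{149} - 110 = 132 \left(- \frac{1}{116}\right) \sqrt{149} - 110 = - \frac{33 \sqrt{149}}{29} - 110 = -110 - \frac{33 \sqrt{149}}{29}$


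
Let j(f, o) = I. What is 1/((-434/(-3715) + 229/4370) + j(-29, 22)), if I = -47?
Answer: -3246910/152055307 ≈ -0.021353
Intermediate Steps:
j(f, o) = -47
1/((-434/(-3715) + 229/4370) + j(-29, 22)) = 1/((-434/(-3715) + 229/4370) - 47) = 1/((-434*(-1/3715) + 229*(1/4370)) - 47) = 1/((434/3715 + 229/4370) - 47) = 1/(549463/3246910 - 47) = 1/(-152055307/3246910) = -3246910/152055307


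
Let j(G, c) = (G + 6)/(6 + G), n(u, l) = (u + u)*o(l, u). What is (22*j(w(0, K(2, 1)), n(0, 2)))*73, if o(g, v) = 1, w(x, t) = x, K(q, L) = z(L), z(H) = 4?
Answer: 1606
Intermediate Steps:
K(q, L) = 4
n(u, l) = 2*u (n(u, l) = (u + u)*1 = (2*u)*1 = 2*u)
j(G, c) = 1 (j(G, c) = (6 + G)/(6 + G) = 1)
(22*j(w(0, K(2, 1)), n(0, 2)))*73 = (22*1)*73 = 22*73 = 1606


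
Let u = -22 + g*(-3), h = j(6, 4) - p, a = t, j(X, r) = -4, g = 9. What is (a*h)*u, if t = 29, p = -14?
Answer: -14210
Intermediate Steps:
a = 29
h = 10 (h = -4 - 1*(-14) = -4 + 14 = 10)
u = -49 (u = -22 + 9*(-3) = -22 - 27 = -49)
(a*h)*u = (29*10)*(-49) = 290*(-49) = -14210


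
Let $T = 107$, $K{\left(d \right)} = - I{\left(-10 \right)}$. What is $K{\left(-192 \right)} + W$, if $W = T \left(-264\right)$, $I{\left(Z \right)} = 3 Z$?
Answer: $-28218$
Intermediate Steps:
$K{\left(d \right)} = 30$ ($K{\left(d \right)} = - 3 \left(-10\right) = \left(-1\right) \left(-30\right) = 30$)
$W = -28248$ ($W = 107 \left(-264\right) = -28248$)
$K{\left(-192 \right)} + W = 30 - 28248 = -28218$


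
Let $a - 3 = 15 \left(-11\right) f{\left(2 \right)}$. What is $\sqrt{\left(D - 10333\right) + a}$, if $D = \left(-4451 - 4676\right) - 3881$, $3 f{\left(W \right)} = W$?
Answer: $2 i \sqrt{5862} \approx 153.13 i$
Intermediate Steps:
$f{\left(W \right)} = \frac{W}{3}$
$D = -13008$ ($D = \left(-4451 - 4676\right) - 3881 = -9127 - 3881 = -13008$)
$a = -107$ ($a = 3 + 15 \left(-11\right) \frac{1}{3} \cdot 2 = 3 - 110 = -107$)
$\sqrt{\left(D - 10333\right) + a} = \sqrt{\left(-13008 - 10333\right) - 107} = \sqrt{-23341 - 107} = \sqrt{-23448} = 2 i \sqrt{5862}$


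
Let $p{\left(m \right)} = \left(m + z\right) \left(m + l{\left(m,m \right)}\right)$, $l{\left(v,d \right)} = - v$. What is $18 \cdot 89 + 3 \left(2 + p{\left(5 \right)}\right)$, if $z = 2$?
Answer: $1608$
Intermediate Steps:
$p{\left(m \right)} = 0$ ($p{\left(m \right)} = \left(m + 2\right) \left(m - m\right) = \left(2 + m\right) 0 = 0$)
$18 \cdot 89 + 3 \left(2 + p{\left(5 \right)}\right) = 18 \cdot 89 + 3 \left(2 + 0\right) = 1602 + 3 \cdot 2 = 1602 + 6 = 1608$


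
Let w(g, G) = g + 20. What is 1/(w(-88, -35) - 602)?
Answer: -1/670 ≈ -0.0014925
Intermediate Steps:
w(g, G) = 20 + g
1/(w(-88, -35) - 602) = 1/((20 - 88) - 602) = 1/(-68 - 602) = 1/(-670) = -1/670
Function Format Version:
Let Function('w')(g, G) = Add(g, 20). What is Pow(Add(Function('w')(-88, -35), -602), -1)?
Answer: Rational(-1, 670) ≈ -0.0014925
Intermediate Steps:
Function('w')(g, G) = Add(20, g)
Pow(Add(Function('w')(-88, -35), -602), -1) = Pow(Add(Add(20, -88), -602), -1) = Pow(Add(-68, -602), -1) = Pow(-670, -1) = Rational(-1, 670)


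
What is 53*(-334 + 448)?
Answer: 6042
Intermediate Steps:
53*(-334 + 448) = 53*114 = 6042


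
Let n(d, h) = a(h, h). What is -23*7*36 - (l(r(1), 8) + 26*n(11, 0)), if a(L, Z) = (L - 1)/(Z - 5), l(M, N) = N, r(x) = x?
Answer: -29046/5 ≈ -5809.2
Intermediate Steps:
a(L, Z) = (-1 + L)/(-5 + Z)
n(d, h) = (-1 + h)/(-5 + h)
-23*7*36 - (l(r(1), 8) + 26*n(11, 0)) = -23*7*36 - (8 + 26*((-1 + 0)/(-5 + 0))) = -161*36 - (8 + 26*(-1/(-5))) = -5796 - (8 + 26*(-⅕*(-1))) = -5796 - (8 + 26*(⅕)) = -5796 - (8 + 26/5) = -5796 - 1*66/5 = -5796 - 66/5 = -29046/5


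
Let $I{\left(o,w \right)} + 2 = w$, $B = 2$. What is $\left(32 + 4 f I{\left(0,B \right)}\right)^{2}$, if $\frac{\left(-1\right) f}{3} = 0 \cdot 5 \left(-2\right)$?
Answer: $1024$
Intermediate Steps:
$f = 0$ ($f = - 3 \cdot 0 \cdot 5 \left(-2\right) = - 3 \cdot 0 \left(-2\right) = \left(-3\right) 0 = 0$)
$I{\left(o,w \right)} = -2 + w$
$\left(32 + 4 f I{\left(0,B \right)}\right)^{2} = \left(32 + 4 \cdot 0 \left(-2 + 2\right)\right)^{2} = \left(32 + 0 \cdot 0\right)^{2} = \left(32 + 0\right)^{2} = 32^{2} = 1024$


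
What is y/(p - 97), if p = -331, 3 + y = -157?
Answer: 40/107 ≈ 0.37383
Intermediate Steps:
y = -160 (y = -3 - 157 = -160)
y/(p - 97) = -160/(-331 - 97) = -160/(-428) = -160*(-1/428) = 40/107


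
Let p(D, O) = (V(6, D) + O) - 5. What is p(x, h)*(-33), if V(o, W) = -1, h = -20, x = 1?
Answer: 858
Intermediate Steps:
p(D, O) = -6 + O (p(D, O) = (-1 + O) - 5 = -6 + O)
p(x, h)*(-33) = (-6 - 20)*(-33) = -26*(-33) = 858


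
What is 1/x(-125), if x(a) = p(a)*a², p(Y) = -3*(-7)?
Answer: 1/328125 ≈ 3.0476e-6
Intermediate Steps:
p(Y) = 21
x(a) = 21*a²
1/x(-125) = 1/(21*(-125)²) = 1/(21*15625) = 1/328125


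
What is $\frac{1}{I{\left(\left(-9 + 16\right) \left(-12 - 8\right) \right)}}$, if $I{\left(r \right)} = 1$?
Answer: $1$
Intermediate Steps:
$\frac{1}{I{\left(\left(-9 + 16\right) \left(-12 - 8\right) \right)}} = 1^{-1} = 1$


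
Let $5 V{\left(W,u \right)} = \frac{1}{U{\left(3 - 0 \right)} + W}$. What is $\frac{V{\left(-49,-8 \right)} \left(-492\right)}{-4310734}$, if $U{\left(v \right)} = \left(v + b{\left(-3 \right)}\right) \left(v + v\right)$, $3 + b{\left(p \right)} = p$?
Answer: $- \frac{246}{722047945} \approx -3.407 \cdot 10^{-7}$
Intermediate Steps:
$b{\left(p \right)} = -3 + p$
$U{\left(v \right)} = 2 v \left(-6 + v\right)$ ($U{\left(v \right)} = \left(v - 6\right) \left(v + v\right) = \left(v - 6\right) 2 v = \left(-6 + v\right) 2 v = 2 v \left(-6 + v\right)$)
$V{\left(W,u \right)} = \frac{1}{5 \left(-18 + W\right)}$ ($V{\left(W,u \right)} = \frac{1}{5 \left(2 \left(3 - 0\right) \left(-6 + \left(3 - 0\right)\right) + W\right)} = \frac{1}{5 \left(2 \left(3 + 0\right) \left(-6 + \left(3 + 0\right)\right) + W\right)} = \frac{1}{5 \left(2 \cdot 3 \left(-6 + 3\right) + W\right)} = \frac{1}{5 \left(2 \cdot 3 \left(-3\right) + W\right)} = \frac{1}{5 \left(-18 + W\right)}$)
$\frac{V{\left(-49,-8 \right)} \left(-492\right)}{-4310734} = \frac{\frac{1}{5 \left(-18 - 49\right)} \left(-492\right)}{-4310734} = \frac{1}{5 \left(-67\right)} \left(-492\right) \left(- \frac{1}{4310734}\right) = \frac{1}{5} \left(- \frac{1}{67}\right) \left(-492\right) \left(- \frac{1}{4310734}\right) = \left(- \frac{1}{335}\right) \left(-492\right) \left(- \frac{1}{4310734}\right) = \frac{492}{335} \left(- \frac{1}{4310734}\right) = - \frac{246}{722047945}$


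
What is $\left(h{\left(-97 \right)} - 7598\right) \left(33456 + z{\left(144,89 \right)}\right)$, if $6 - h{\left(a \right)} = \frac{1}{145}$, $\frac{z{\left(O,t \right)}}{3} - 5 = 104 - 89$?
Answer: $- \frac{36895786956}{145} \approx -2.5445 \cdot 10^{8}$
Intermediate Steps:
$z{\left(O,t \right)} = 60$ ($z{\left(O,t \right)} = 15 + 3 \left(104 - 89\right) = 15 + 3 \cdot 15 = 15 + 45 = 60$)
$h{\left(a \right)} = \frac{869}{145}$ ($h{\left(a \right)} = 6 - \frac{1}{145} = \frac{869}{145}$)
$\left(h{\left(-97 \right)} - 7598\right) \left(33456 + z{\left(144,89 \right)}\right) = \left(\frac{869}{145} - 7598\right) \left(33456 + 60\right) = \left(- \frac{1100841}{145}\right) 33516 = - \frac{36895786956}{145}$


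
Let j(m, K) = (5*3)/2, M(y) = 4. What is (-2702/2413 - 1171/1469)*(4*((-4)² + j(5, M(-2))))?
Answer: -638716934/3544697 ≈ -180.19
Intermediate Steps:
j(m, K) = 15/2 (j(m, K) = 15*(½) = 15/2)
(-2702/2413 - 1171/1469)*(4*((-4)² + j(5, M(-2)))) = (-2702/2413 - 1171/1469)*(4*((-4)² + 15/2)) = (-2702*1/2413 - 1171*1/1469)*(4*(16 + 15/2)) = (-2702/2413 - 1171/1469)*(4*(47/2)) = -6794861/3544697*94 = -638716934/3544697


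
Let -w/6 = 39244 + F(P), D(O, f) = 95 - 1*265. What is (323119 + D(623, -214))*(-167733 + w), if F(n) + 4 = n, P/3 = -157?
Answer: -129291663303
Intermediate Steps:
P = -471 (P = 3*(-157) = -471)
F(n) = -4 + n
D(O, f) = -170 (D(O, f) = 95 - 265 = -170)
w = -232614 (w = -6*(39244 + (-4 - 471)) = -6*(39244 - 475) = -6*38769 = -232614)
(323119 + D(623, -214))*(-167733 + w) = (323119 - 170)*(-167733 - 232614) = 322949*(-400347) = -129291663303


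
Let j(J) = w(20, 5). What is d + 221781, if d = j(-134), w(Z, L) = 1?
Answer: 221782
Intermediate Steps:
j(J) = 1
d = 1
d + 221781 = 1 + 221781 = 221782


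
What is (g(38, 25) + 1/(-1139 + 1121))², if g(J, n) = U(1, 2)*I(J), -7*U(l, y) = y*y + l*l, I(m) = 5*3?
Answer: 1841449/15876 ≈ 115.99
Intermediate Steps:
I(m) = 15
U(l, y) = -l²/7 - y²/7 (U(l, y) = -(y*y + l*l)/7 = -(y² + l²)/7 = -(l² + y²)/7 = -l²/7 - y²/7)
g(J, n) = -75/7 (g(J, n) = (-⅐*1² - ⅐*2²)*15 = (-⅐*1 - ⅐*4)*15 = (-⅐ - 4/7)*15 = -5/7*15 = -75/7)
(g(38, 25) + 1/(-1139 + 1121))² = (-75/7 + 1/(-1139 + 1121))² = (-75/7 + 1/(-18))² = (-75/7 - 1/18)² = (-1357/126)² = 1841449/15876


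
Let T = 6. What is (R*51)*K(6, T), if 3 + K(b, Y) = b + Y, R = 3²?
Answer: 4131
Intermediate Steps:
R = 9
K(b, Y) = -3 + Y + b (K(b, Y) = -3 + (b + Y) = -3 + (Y + b) = -3 + Y + b)
(R*51)*K(6, T) = (9*51)*(-3 + 6 + 6) = 459*9 = 4131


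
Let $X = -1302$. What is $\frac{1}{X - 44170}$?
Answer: $- \frac{1}{45472} \approx -2.1992 \cdot 10^{-5}$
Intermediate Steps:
$\frac{1}{X - 44170} = \frac{1}{-1302 - 44170} = \frac{1}{-45472} = - \frac{1}{45472}$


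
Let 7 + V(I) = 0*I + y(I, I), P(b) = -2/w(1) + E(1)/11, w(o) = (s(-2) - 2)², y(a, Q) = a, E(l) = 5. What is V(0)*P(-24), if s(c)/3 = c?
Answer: -1043/352 ≈ -2.9631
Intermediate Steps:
s(c) = 3*c
w(o) = 64 (w(o) = (3*(-2) - 2)² = (-6 - 2)² = (-8)² = 64)
P(b) = 149/352 (P(b) = -2/64 + 5/11 = -2*1/64 + 5*(1/11) = -1/32 + 5/11 = 149/352)
V(I) = -7 + I (V(I) = -7 + (0*I + I) = -7 + (0 + I) = -7 + I)
V(0)*P(-24) = (-7 + 0)*(149/352) = -7*149/352 = -1043/352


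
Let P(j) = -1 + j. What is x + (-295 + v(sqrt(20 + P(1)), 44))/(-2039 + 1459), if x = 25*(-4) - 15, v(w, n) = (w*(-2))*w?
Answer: -13273/116 ≈ -114.42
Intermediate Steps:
v(w, n) = -2*w**2 (v(w, n) = (-2*w)*w = -2*w**2)
x = -115 (x = -100 - 15 = -115)
x + (-295 + v(sqrt(20 + P(1)), 44))/(-2039 + 1459) = -115 + (-295 - 2*(sqrt(20 + (-1 + 1)))**2)/(-2039 + 1459) = -115 + (-295 - 2*(sqrt(20 + 0))**2)/(-580) = -115 + (-295 - 2*(sqrt(20))**2)*(-1/580) = -115 + (-295 - 2*(2*sqrt(5))**2)*(-1/580) = -115 + (-295 - 2*20)*(-1/580) = -115 + (-295 - 40)*(-1/580) = -115 - 335*(-1/580) = -115 + 67/116 = -13273/116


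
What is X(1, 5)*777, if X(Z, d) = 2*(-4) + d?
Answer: -2331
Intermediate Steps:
X(Z, d) = -8 + d
X(1, 5)*777 = (-8 + 5)*777 = -3*777 = -2331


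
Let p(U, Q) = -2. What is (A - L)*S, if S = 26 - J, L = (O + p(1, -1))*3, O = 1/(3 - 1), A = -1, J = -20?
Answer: 161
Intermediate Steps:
O = ½ (O = 1/2 = ½ ≈ 0.50000)
L = -9/2 (L = (½ - 2)*3 = -3/2*3 = -9/2 ≈ -4.5000)
S = 46 (S = 26 - 1*(-20) = 26 + 20 = 46)
(A - L)*S = (-1 - 1*(-9/2))*46 = (-1 + 9/2)*46 = (7/2)*46 = 161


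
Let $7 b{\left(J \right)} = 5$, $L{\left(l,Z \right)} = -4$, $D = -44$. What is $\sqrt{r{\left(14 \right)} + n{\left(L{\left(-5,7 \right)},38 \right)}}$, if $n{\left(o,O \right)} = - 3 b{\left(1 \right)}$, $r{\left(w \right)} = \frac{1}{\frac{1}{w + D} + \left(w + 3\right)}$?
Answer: $\frac{15 i \sqrt{117579}}{3563} \approx 1.4436 i$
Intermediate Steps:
$b{\left(J \right)} = \frac{5}{7}$ ($b{\left(J \right)} = \frac{1}{7} \cdot 5 = \frac{5}{7}$)
$r{\left(w \right)} = \frac{1}{3 + w + \frac{1}{-44 + w}}$ ($r{\left(w \right)} = \frac{1}{\frac{1}{w - 44} + \left(w + 3\right)} = \frac{1}{\frac{1}{-44 + w} + \left(3 + w\right)} = \frac{1}{3 + w + \frac{1}{-44 + w}}$)
$n{\left(o,O \right)} = - \frac{15}{7}$ ($n{\left(o,O \right)} = \left(-3\right) \frac{5}{7} = - \frac{15}{7}$)
$\sqrt{r{\left(14 \right)} + n{\left(L{\left(-5,7 \right)},38 \right)}} = \sqrt{\frac{44 - 14}{131 - 14^{2} + 41 \cdot 14} - \frac{15}{7}} = \sqrt{\frac{44 - 14}{131 - 196 + 574} - \frac{15}{7}} = \sqrt{\frac{1}{131 - 196 + 574} \cdot 30 - \frac{15}{7}} = \sqrt{\frac{1}{509} \cdot 30 - \frac{15}{7}} = \sqrt{\frac{30}{509} - \frac{15}{7}} = \sqrt{- \frac{7425}{3563}} = \frac{15 i \sqrt{117579}}{3563}$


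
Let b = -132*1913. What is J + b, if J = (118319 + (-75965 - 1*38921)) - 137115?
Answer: -386198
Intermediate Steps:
J = -133682 (J = (118319 + (-75965 - 38921)) - 137115 = (118319 - 114886) - 137115 = 3433 - 137115 = -133682)
b = -252516
J + b = -133682 - 252516 = -386198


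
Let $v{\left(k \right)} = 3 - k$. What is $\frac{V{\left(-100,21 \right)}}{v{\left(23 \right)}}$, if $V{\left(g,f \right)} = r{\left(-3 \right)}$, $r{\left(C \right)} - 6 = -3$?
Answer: $- \frac{3}{20} \approx -0.15$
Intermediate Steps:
$r{\left(C \right)} = 3$ ($r{\left(C \right)} = 6 - 3 = 3$)
$V{\left(g,f \right)} = 3$
$\frac{V{\left(-100,21 \right)}}{v{\left(23 \right)}} = \frac{3}{3 - 23} = \frac{3}{-20} = 3 \left(- \frac{1}{20}\right) = - \frac{3}{20}$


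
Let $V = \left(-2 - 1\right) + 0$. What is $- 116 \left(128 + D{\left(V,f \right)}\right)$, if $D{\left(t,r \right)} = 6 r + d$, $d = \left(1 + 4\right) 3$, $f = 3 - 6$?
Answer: $-14500$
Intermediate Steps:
$f = -3$
$d = 15$ ($d = 5 \cdot 3 = 15$)
$V = -3$ ($V = -3 + 0 = -3$)
$D{\left(t,r \right)} = 15 + 6 r$ ($D{\left(t,r \right)} = 6 r + 15 = 15 + 6 r$)
$- 116 \left(128 + D{\left(V,f \right)}\right) = - 116 \left(128 + \left(15 + 6 \left(-3\right)\right)\right) = - 116 \left(128 + \left(15 - 18\right)\right) = - 116 \left(128 - 3\right) = \left(-116\right) 125 = -14500$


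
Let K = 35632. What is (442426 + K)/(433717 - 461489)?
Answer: -239029/13886 ≈ -17.214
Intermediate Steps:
(442426 + K)/(433717 - 461489) = (442426 + 35632)/(433717 - 461489) = 478058/(-27772) = 478058*(-1/27772) = -239029/13886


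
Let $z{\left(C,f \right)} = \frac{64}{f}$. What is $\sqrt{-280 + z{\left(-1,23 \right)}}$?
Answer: $\frac{2 i \sqrt{36662}}{23} \approx 16.65 i$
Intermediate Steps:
$\sqrt{-280 + z{\left(-1,23 \right)}} = \sqrt{-280 + \frac{64}{23}} = \sqrt{- \frac{6376}{23}} = \frac{2 i \sqrt{36662}}{23}$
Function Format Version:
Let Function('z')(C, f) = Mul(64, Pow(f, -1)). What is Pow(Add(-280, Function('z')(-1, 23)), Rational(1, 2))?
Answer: Mul(Rational(2, 23), I, Pow(36662, Rational(1, 2))) ≈ Mul(16.650, I)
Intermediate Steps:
Pow(Add(-280, Function('z')(-1, 23)), Rational(1, 2)) = Pow(Add(-280, Mul(64, Pow(23, -1))), Rational(1, 2)) = Pow(Add(-280, Mul(64, Rational(1, 23))), Rational(1, 2)) = Pow(Add(-280, Rational(64, 23)), Rational(1, 2)) = Pow(Rational(-6376, 23), Rational(1, 2)) = Mul(Rational(2, 23), I, Pow(36662, Rational(1, 2)))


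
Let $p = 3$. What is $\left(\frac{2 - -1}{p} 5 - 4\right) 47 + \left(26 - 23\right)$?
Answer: $50$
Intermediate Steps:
$\left(\frac{2 - -1}{p} 5 - 4\right) 47 + \left(26 - 23\right) = \left(\frac{2 - -1}{3} \cdot 5 - 4\right) 47 + \left(26 - 23\right) = \left(\left(2 + 1\right) \frac{1}{3} \cdot 5 - 4\right) 47 + 3 = \left(3 \cdot \frac{1}{3} \cdot 5 - 4\right) 47 + 3 = \left(1 \cdot 5 - 4\right) 47 + 3 = \left(5 - 4\right) 47 + 3 = 1 \cdot 47 + 3 = 47 + 3 = 50$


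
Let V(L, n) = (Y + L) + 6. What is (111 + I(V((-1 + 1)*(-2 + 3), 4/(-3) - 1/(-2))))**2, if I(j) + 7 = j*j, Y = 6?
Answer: 61504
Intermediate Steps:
V(L, n) = 12 + L (V(L, n) = (6 + L) + 6 = 12 + L)
I(j) = -7 + j**2 (I(j) = -7 + j*j = -7 + j**2)
(111 + I(V((-1 + 1)*(-2 + 3), 4/(-3) - 1/(-2))))**2 = (111 + (-7 + (12 + (-1 + 1)*(-2 + 3))**2))**2 = (111 + (-7 + (12 + 0*1)**2))**2 = (111 + (-7 + (12 + 0)**2))**2 = (111 + (-7 + 12**2))**2 = (111 + (-7 + 144))**2 = (111 + 137)**2 = 248**2 = 61504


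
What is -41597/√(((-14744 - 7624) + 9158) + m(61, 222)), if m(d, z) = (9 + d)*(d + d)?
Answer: 41597*I*√4670/4670 ≈ 608.7*I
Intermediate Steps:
m(d, z) = 2*d*(9 + d) (m(d, z) = (9 + d)*(2*d) = 2*d*(9 + d))
-41597/√(((-14744 - 7624) + 9158) + m(61, 222)) = -41597/√(((-14744 - 7624) + 9158) + 2*61*(9 + 61)) = -41597/√((-22368 + 9158) + 2*61*70) = -41597/√(-13210 + 8540) = -41597*(-I*√4670/4670) = -(-41597)*I*√4670/4670 = 41597*I*√4670/4670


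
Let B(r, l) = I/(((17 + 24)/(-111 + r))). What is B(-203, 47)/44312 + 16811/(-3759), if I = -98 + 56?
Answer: -7623129155/1707330282 ≈ -4.4649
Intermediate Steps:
I = -42
B(r, l) = 4662/41 - 42*r/41 (B(r, l) = -42*(-111 + r)/(17 + 24) = -(-4662/41 + 42*r/41) = -42*(-111/41 + r/41) = 4662/41 - 42*r/41)
B(-203, 47)/44312 + 16811/(-3759) = (4662/41 - 42/41*(-203))/44312 + 16811/(-3759) = (4662/41 + 8526/41)*(1/44312) + 16811*(-1/3759) = (13188/41)*(1/44312) - 16811/3759 = 3297/454198 - 16811/3759 = -7623129155/1707330282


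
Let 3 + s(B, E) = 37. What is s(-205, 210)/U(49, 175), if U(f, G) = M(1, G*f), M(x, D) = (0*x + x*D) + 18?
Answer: 34/8593 ≈ 0.0039567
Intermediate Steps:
M(x, D) = 18 + D*x (M(x, D) = (0 + D*x) + 18 = D*x + 18 = 18 + D*x)
s(B, E) = 34 (s(B, E) = -3 + 37 = 34)
U(f, G) = 18 + G*f (U(f, G) = 18 + (G*f)*1 = 18 + G*f)
s(-205, 210)/U(49, 175) = 34/(18 + 175*49) = 34/(18 + 8575) = 34/8593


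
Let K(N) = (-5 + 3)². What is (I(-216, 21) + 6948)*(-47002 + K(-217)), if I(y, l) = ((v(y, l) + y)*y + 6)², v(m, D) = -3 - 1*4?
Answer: -109070196045552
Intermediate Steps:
v(m, D) = -7 (v(m, D) = -3 - 4 = -7)
K(N) = 4 (K(N) = (-2)² = 4)
I(y, l) = (6 + y*(-7 + y))² (I(y, l) = ((-7 + y)*y + 6)² = (y*(-7 + y) + 6)² = (6 + y*(-7 + y))²)
(I(-216, 21) + 6948)*(-47002 + K(-217)) = ((6 + (-216)² - 7*(-216))² + 6948)*(-47002 + 4) = ((6 + 46656 + 1512)² + 6948)*(-46998) = (48174² + 6948)*(-46998) = (2320734276 + 6948)*(-46998) = 2320741224*(-46998) = -109070196045552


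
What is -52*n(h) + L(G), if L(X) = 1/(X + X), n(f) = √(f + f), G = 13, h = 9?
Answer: 1/26 - 156*√2 ≈ -220.58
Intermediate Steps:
n(f) = √2*√f (n(f) = √(2*f) = √2*√f)
L(X) = 1/(2*X)
-52*n(h) + L(G) = -52*√2*√9 + (½)/13 = -52*√2*3 + (½)*(1/13) = -156*√2 + 1/26 = 1/26 - 156*√2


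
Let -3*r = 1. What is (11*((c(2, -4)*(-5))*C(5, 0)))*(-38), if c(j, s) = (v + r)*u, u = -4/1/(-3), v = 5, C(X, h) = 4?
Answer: 468160/9 ≈ 52018.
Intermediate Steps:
r = -⅓ (r = -⅓*1 = -⅓ ≈ -0.33333)
u = 4/3 (u = -4*1*(-⅓) = -4*(-⅓) = 4/3 ≈ 1.3333)
c(j, s) = 56/9 (c(j, s) = (5 - ⅓)*(4/3) = (14/3)*(4/3) = 56/9)
(11*((c(2, -4)*(-5))*C(5, 0)))*(-38) = (11*(((56/9)*(-5))*4))*(-38) = (11*(-280/9*4))*(-38) = (11*(-1120/9))*(-38) = -12320/9*(-38) = 468160/9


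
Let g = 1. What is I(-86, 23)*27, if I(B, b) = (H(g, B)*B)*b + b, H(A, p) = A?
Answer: -52785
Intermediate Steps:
I(B, b) = b + B*b (I(B, b) = (1*B)*b + b = B*b + b = b + B*b)
I(-86, 23)*27 = (23*(1 - 86))*27 = (23*(-85))*27 = -1955*27 = -52785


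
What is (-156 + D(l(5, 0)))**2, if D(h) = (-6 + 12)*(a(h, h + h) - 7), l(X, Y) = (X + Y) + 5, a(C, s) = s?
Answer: 6084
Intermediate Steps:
l(X, Y) = 5 + X + Y
D(h) = -42 + 12*h (D(h) = (-6 + 12)*((h + h) - 7) = 6*(2*h - 7) = 6*(-7 + 2*h) = -42 + 12*h)
(-156 + D(l(5, 0)))**2 = (-156 + (-42 + 12*(5 + 5 + 0)))**2 = (-156 + (-42 + 12*10))**2 = (-156 + (-42 + 120))**2 = (-156 + 78)**2 = (-78)**2 = 6084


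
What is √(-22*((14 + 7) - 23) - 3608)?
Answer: 18*I*√11 ≈ 59.699*I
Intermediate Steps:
√(-22*((14 + 7) - 23) - 3608) = √(-22*(21 - 23) - 3608) = √(-22*(-2) - 3608) = √(44 - 3608) = √(-3564) = 18*I*√11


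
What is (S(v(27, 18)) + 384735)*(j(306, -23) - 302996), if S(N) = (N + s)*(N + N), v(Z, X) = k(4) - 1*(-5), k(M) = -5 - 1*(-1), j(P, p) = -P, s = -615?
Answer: -116318440114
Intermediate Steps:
k(M) = -4 (k(M) = -5 + 1 = -4)
v(Z, X) = 1 (v(Z, X) = -4 - 1*(-5) = -4 + 5 = 1)
S(N) = 2*N*(-615 + N) (S(N) = (N - 615)*(N + N) = (-615 + N)*(2*N) = 2*N*(-615 + N))
(S(v(27, 18)) + 384735)*(j(306, -23) - 302996) = (2*1*(-615 + 1) + 384735)*(-1*306 - 302996) = (2*1*(-614) + 384735)*(-306 - 302996) = (-1228 + 384735)*(-303302) = 383507*(-303302) = -116318440114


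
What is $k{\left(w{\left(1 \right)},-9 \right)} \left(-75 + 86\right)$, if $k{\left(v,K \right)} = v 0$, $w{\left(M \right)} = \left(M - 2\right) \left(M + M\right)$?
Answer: $0$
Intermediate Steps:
$w{\left(M \right)} = 2 M \left(-2 + M\right)$ ($w{\left(M \right)} = \left(-2 + M\right) 2 M = 2 M \left(-2 + M\right)$)
$k{\left(v,K \right)} = 0$
$k{\left(w{\left(1 \right)},-9 \right)} \left(-75 + 86\right) = 0 \left(-75 + 86\right) = 0 \cdot 11 = 0$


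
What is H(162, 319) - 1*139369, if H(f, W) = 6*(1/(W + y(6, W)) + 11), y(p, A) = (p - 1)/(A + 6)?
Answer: -481431103/3456 ≈ -1.3930e+5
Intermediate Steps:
y(p, A) = (-1 + p)/(6 + A)
H(f, W) = 66 + 6/(W + 5/(6 + W)) (H(f, W) = 6*(1/(W + (-1 + 6)/(6 + W)) + 11) = 6*(1/(W + 5/(6 + W)) + 11) = 6*(11 + 1/(W + 5/(6 + W))) = 66 + 6/(W + 5/(6 + W)))
H(162, 319) - 1*139369 = 6*(55 + (1 + 11*319)*(6 + 319))/(5 + 319*(6 + 319)) - 1*139369 = 6*(55 + (1 + 3509)*325)/(5 + 319*325) - 139369 = 6*(55 + 3510*325)/(5 + 103675) - 139369 = 6*(55 + 1140750)/103680 - 139369 = 6*(1/103680)*1140805 - 139369 = 228161/3456 - 139369 = -481431103/3456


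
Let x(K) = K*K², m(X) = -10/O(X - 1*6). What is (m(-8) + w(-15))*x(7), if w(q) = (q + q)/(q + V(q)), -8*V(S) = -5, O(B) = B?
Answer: 22099/23 ≈ 960.83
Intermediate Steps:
V(S) = 5/8 (V(S) = -⅛*(-5) = 5/8)
w(q) = 2*q/(5/8 + q) (w(q) = (q + q)/(q + 5/8) = (2*q)/(5/8 + q) = 2*q/(5/8 + q))
m(X) = -10/(-6 + X) (m(X) = -10/(X - 1*6) = -10/(X - 6) = -10/(-6 + X))
x(K) = K³
(m(-8) + w(-15))*x(7) = (-10/(-6 - 8) + 16*(-15)/(5 + 8*(-15)))*7³ = (-10/(-14) + 16*(-15)/(5 - 120))*343 = (-10*(-1/14) + 16*(-15)/(-115))*343 = (5/7 + 16*(-15)*(-1/115))*343 = (5/7 + 48/23)*343 = (451/161)*343 = 22099/23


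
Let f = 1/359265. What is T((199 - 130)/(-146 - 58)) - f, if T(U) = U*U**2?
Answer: -4371491687/112964412480 ≈ -0.038698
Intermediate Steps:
T(U) = U**3
f = 1/359265 ≈ 2.7835e-6
T((199 - 130)/(-146 - 58)) - f = ((199 - 130)/(-146 - 58))**3 - 1*1/359265 = (69/(-204))**3 - 1/359265 = (69*(-1/204))**3 - 1/359265 = (-23/68)**3 - 1/359265 = -12167/314432 - 1/359265 = -4371491687/112964412480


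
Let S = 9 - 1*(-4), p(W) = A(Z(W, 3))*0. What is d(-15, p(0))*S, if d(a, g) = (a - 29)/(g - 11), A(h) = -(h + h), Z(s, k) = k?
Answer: 52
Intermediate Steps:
A(h) = -2*h
p(W) = 0 (p(W) = -2*3*0 = -6*0 = 0)
d(a, g) = (-29 + a)/(-11 + g)
S = 13 (S = 9 + 4 = 13)
d(-15, p(0))*S = ((-29 - 15)/(-11 + 0))*13 = (-44/(-11))*13 = -1/11*(-44)*13 = 4*13 = 52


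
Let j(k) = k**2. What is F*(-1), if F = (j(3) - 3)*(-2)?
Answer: 12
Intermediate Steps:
F = -12 (F = (3**2 - 3)*(-2) = (9 - 3)*(-2) = 6*(-2) = -12)
F*(-1) = -12*(-1) = 12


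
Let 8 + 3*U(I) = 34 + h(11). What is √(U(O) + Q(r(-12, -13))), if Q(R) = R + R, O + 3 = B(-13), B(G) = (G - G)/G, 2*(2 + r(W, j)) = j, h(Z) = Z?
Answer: I*√42/3 ≈ 2.1602*I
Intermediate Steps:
r(W, j) = -2 + j/2
B(G) = 0 (B(G) = 0/G = 0)
O = -3 (O = -3 + 0 = -3)
Q(R) = 2*R
U(I) = 37/3 (U(I) = -8/3 + (34 + 11)/3 = -8/3 + (⅓)*45 = -8/3 + 15 = 37/3)
√(U(O) + Q(r(-12, -13))) = √(37/3 + 2*(-2 + (½)*(-13))) = √(37/3 + 2*(-2 - 13/2)) = √(37/3 + 2*(-17/2)) = √(37/3 - 17) = √(-14/3) = I*√42/3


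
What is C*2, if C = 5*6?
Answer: 60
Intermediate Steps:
C = 30
C*2 = 30*2 = 60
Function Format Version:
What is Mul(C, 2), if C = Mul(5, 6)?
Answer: 60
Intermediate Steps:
C = 30
Mul(C, 2) = Mul(30, 2) = 60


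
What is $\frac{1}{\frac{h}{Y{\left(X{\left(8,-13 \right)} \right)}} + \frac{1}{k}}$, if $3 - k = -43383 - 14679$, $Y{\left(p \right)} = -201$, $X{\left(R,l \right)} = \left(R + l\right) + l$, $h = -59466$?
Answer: $\frac{3890355}{1150964497} \approx 0.0033801$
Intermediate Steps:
$X{\left(R,l \right)} = R + 2 l$
$k = 58065$ ($k = 3 - \left(-43383 - 14679\right) = 3 - -58062 = 3 + 58062 = 58065$)
$\frac{1}{\frac{h}{Y{\left(X{\left(8,-13 \right)} \right)}} + \frac{1}{k}} = \frac{1}{- \frac{59466}{-201} + \frac{1}{58065}} = \frac{1}{\left(-59466\right) \left(- \frac{1}{201}\right) + \frac{1}{58065}} = \frac{1}{\frac{19822}{67} + \frac{1}{58065}} = \frac{1}{\frac{1150964497}{3890355}} = \frac{3890355}{1150964497}$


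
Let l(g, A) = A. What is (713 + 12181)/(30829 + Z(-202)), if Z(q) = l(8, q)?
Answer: 4298/10209 ≈ 0.42100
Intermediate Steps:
Z(q) = q
(713 + 12181)/(30829 + Z(-202)) = (713 + 12181)/(30829 - 202) = 12894/30627 = 12894*(1/30627) = 4298/10209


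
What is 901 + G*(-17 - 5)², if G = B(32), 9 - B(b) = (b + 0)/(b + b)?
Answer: 5015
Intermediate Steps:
B(b) = 17/2 (B(b) = 9 - (b + 0)/(b + b) = 9 - b/(2*b) = 9 - b*1/(2*b) = 9 - 1*½ = 9 - ½ = 17/2)
G = 17/2 ≈ 8.5000
901 + G*(-17 - 5)² = 901 + 17*(-17 - 5)²/2 = 901 + (17/2)*(-22)² = 901 + (17/2)*484 = 901 + 4114 = 5015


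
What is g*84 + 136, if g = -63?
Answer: -5156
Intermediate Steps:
g*84 + 136 = -63*84 + 136 = -5292 + 136 = -5156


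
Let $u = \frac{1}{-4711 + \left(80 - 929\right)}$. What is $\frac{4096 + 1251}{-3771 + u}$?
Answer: $- \frac{29729320}{20966761} \approx -1.4179$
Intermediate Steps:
$u = - \frac{1}{5560}$ ($u = \frac{1}{-4711 + \left(80 - 929\right)} = \frac{1}{-4711 - 849} = \frac{1}{-5560} = - \frac{1}{5560} \approx -0.00017986$)
$\frac{4096 + 1251}{-3771 + u} = \frac{4096 + 1251}{-3771 - \frac{1}{5560}} = \frac{5347}{- \frac{20966761}{5560}} = 5347 \left(- \frac{5560}{20966761}\right) = - \frac{29729320}{20966761}$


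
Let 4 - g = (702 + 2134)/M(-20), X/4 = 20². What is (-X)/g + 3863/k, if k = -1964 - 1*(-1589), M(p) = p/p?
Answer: -215417/22125 ≈ -9.7364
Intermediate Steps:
M(p) = 1
k = -375 (k = -1964 + 1589 = -375)
X = 1600 (X = 4*20² = 4*400 = 1600)
g = -2832 (g = 4 - (702 + 2134)/1 = 4 - 2836 = -2832)
(-X)/g + 3863/k = -1*1600/(-2832) + 3863/(-375) = -1600*(-1/2832) + 3863*(-1/375) = 100/177 - 3863/375 = -215417/22125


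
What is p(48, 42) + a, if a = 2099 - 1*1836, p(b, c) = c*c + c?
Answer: 2069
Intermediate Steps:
p(b, c) = c + c² (p(b, c) = c² + c = c + c²)
a = 263 (a = 2099 - 1836 = 263)
p(48, 42) + a = 42*(1 + 42) + 263 = 42*43 + 263 = 1806 + 263 = 2069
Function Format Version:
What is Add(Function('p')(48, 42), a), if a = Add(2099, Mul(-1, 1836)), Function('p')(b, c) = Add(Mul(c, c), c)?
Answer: 2069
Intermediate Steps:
Function('p')(b, c) = Add(c, Pow(c, 2)) (Function('p')(b, c) = Add(Pow(c, 2), c) = Add(c, Pow(c, 2)))
a = 263 (a = Add(2099, -1836) = 263)
Add(Function('p')(48, 42), a) = Add(Mul(42, Add(1, 42)), 263) = Add(Mul(42, 43), 263) = Add(1806, 263) = 2069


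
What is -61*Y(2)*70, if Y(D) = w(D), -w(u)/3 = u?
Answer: 25620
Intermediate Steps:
w(u) = -3*u
Y(D) = -3*D
-61*Y(2)*70 = -(-183)*2*70 = -61*(-6)*70 = 366*70 = 25620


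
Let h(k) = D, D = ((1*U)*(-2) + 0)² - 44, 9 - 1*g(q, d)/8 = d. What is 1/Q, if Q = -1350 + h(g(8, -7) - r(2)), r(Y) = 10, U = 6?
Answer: -1/1250 ≈ -0.00080000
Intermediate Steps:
g(q, d) = 72 - 8*d
D = 100 (D = ((1*6)*(-2) + 0)² - 44 = (6*(-2) + 0)² - 44 = (-12 + 0)² - 44 = (-12)² - 44 = 144 - 44 = 100)
h(k) = 100
Q = -1250 (Q = -1350 + 100 = -1250)
1/Q = 1/(-1250) = -1/1250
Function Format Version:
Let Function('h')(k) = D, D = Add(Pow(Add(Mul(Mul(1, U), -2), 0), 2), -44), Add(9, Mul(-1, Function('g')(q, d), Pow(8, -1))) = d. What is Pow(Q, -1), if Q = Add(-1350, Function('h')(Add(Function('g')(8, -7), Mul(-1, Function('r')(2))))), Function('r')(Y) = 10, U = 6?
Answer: Rational(-1, 1250) ≈ -0.00080000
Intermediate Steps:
Function('g')(q, d) = Add(72, Mul(-8, d))
D = 100 (D = Add(Pow(Add(Mul(Mul(1, 6), -2), 0), 2), -44) = Add(Pow(Add(Mul(6, -2), 0), 2), -44) = Add(Pow(Add(-12, 0), 2), -44) = Add(Pow(-12, 2), -44) = Add(144, -44) = 100)
Function('h')(k) = 100
Q = -1250 (Q = Add(-1350, 100) = -1250)
Pow(Q, -1) = Pow(-1250, -1) = Rational(-1, 1250)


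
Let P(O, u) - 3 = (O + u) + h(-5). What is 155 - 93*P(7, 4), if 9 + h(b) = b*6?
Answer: 2480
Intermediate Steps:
h(b) = -9 + 6*b (h(b) = -9 + b*6 = -9 + 6*b)
P(O, u) = -36 + O + u (P(O, u) = 3 + ((O + u) + (-9 + 6*(-5))) = 3 + ((O + u) + (-9 - 30)) = 3 + ((O + u) - 39) = 3 + (-39 + O + u) = -36 + O + u)
155 - 93*P(7, 4) = 155 - 93*(-36 + 7 + 4) = 155 - 93*(-25) = 155 + 2325 = 2480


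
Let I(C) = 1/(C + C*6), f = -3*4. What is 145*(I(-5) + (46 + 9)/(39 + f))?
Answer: 55042/189 ≈ 291.23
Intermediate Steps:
f = -12
I(C) = 1/(7*C) (I(C) = 1/(C + 6*C) = 1/(7*C))
145*(I(-5) + (46 + 9)/(39 + f)) = 145*((⅐)/(-5) + (46 + 9)/(39 - 12)) = 145*((⅐)*(-⅕) + 55/27) = 145*(-1/35 + 55*(1/27)) = 145*(-1/35 + 55/27) = 145*(1898/945) = 55042/189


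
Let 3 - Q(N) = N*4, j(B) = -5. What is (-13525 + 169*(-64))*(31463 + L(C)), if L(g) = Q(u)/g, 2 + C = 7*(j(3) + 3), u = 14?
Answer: -12254744201/16 ≈ -7.6592e+8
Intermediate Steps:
C = -16 (C = -2 + 7*(-5 + 3) = -2 + 7*(-2) = -2 - 14 = -16)
Q(N) = 3 - 4*N (Q(N) = 3 - N*4 = 3 - 4*N)
L(g) = -53/g (L(g) = (3 - 4*14)/g = (3 - 56)/g = -53/g)
(-13525 + 169*(-64))*(31463 + L(C)) = (-13525 + 169*(-64))*(31463 - 53/(-16)) = (-13525 - 10816)*(31463 - 53*(-1/16)) = -24341*(31463 + 53/16) = -24341*503461/16 = -12254744201/16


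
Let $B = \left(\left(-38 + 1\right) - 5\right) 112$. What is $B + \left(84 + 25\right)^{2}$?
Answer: $7177$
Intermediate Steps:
$B = -4704$ ($B = \left(-37 - 5\right) 112 = \left(-42\right) 112 = -4704$)
$B + \left(84 + 25\right)^{2} = -4704 + \left(84 + 25\right)^{2} = -4704 + 109^{2} = -4704 + 11881 = 7177$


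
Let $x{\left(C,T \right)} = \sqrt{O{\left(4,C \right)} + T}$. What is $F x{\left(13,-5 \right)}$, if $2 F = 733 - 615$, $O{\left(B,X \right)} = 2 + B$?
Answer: $59$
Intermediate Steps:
$x{\left(C,T \right)} = \sqrt{6 + T}$ ($x{\left(C,T \right)} = \sqrt{\left(2 + 4\right) + T} = \sqrt{6 + T}$)
$F = 59$ ($F = \frac{733 - 615}{2} = \frac{1}{2} \cdot 118 = 59$)
$F x{\left(13,-5 \right)} = 59 \sqrt{6 - 5} = 59 \sqrt{1} = 59 \cdot 1 = 59$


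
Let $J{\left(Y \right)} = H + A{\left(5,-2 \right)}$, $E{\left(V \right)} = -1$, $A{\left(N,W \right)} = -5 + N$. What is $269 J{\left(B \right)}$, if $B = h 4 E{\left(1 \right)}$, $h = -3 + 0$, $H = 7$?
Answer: $1883$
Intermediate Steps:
$h = -3$
$B = 12$ ($B = \left(-3\right) 4 \left(-1\right) = \left(-12\right) \left(-1\right) = 12$)
$J{\left(Y \right)} = 7$ ($J{\left(Y \right)} = 7 + \left(-5 + 5\right) = 7 + 0 = 7$)
$269 J{\left(B \right)} = 269 \cdot 7 = 1883$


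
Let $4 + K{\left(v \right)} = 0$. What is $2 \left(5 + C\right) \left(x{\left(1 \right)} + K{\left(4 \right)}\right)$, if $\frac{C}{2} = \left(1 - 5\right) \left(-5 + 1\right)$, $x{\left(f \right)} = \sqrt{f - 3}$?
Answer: $-296 + 74 i \sqrt{2} \approx -296.0 + 104.65 i$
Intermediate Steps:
$x{\left(f \right)} = \sqrt{-3 + f}$
$K{\left(v \right)} = -4$ ($K{\left(v \right)} = -4 + 0 = -4$)
$C = 32$ ($C = 2 \left(1 - 5\right) \left(-5 + 1\right) = 2 \left(\left(-4\right) \left(-4\right)\right) = 2 \cdot 16 = 32$)
$2 \left(5 + C\right) \left(x{\left(1 \right)} + K{\left(4 \right)}\right) = 2 \left(5 + 32\right) \left(\sqrt{-3 + 1} - 4\right) = 2 \cdot 37 \left(\sqrt{-2} - 4\right) = 74 \left(i \sqrt{2} - 4\right) = 74 \left(-4 + i \sqrt{2}\right) = -296 + 74 i \sqrt{2}$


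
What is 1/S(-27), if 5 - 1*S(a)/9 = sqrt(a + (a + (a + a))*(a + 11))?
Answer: -5/11196 - sqrt(141)/3732 ≈ -0.0036284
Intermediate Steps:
S(a) = 45 - 9*sqrt(a + 3*a*(11 + a)) (S(a) = 45 - 9*sqrt(a + (a + (a + a))*(a + 11)) = 45 - 9*sqrt(a + (a + 2*a)*(11 + a)) = 45 - 9*sqrt(a + (3*a)*(11 + a)) = 45 - 9*sqrt(a + 3*a*(11 + a)))
1/S(-27) = 1/(45 - 9*3*sqrt(141)) = 1/(45 - 27*sqrt(141))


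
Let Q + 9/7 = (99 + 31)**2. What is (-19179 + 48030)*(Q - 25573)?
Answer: -1751832720/7 ≈ -2.5026e+8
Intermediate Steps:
Q = 118291/7 (Q = -9/7 + (99 + 31)**2 = -9/7 + 130**2 = -9/7 + 16900 = 118291/7 ≈ 16899.)
(-19179 + 48030)*(Q - 25573) = (-19179 + 48030)*(118291/7 - 25573) = 28851*(-60720/7) = -1751832720/7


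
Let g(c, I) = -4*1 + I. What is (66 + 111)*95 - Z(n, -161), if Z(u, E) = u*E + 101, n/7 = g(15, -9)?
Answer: 2063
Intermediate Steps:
g(c, I) = -4 + I
n = -91 (n = 7*(-4 - 9) = 7*(-13) = -91)
Z(u, E) = 101 + E*u (Z(u, E) = E*u + 101 = 101 + E*u)
(66 + 111)*95 - Z(n, -161) = (66 + 111)*95 - (101 - 161*(-91)) = 177*95 - (101 + 14651) = 16815 - 1*14752 = 16815 - 14752 = 2063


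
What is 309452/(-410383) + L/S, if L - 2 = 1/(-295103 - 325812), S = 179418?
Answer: -11491157622245311/15239343912373670 ≈ -0.75405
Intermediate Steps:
L = 1241829/620915 (L = 2 + 1/(-295103 - 325812) = 2 + 1/(-620915) = 2 - 1/620915 = 1241829/620915 ≈ 2.0000)
309452/(-410383) + L/S = 309452/(-410383) + (1241829/620915)/179418 = 309452*(-1/410383) + (1241829/620915)*(1/179418) = -309452/410383 + 413943/37134442490 = -11491157622245311/15239343912373670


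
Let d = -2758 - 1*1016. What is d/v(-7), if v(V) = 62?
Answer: -1887/31 ≈ -60.871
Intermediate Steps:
d = -3774 (d = -2758 - 1016 = -3774)
d/v(-7) = -3774/62 = -3774*1/62 = -1887/31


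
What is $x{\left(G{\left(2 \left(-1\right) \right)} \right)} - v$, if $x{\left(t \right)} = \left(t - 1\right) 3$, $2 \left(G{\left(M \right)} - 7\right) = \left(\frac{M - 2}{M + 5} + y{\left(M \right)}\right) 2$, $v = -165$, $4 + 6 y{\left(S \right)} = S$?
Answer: $176$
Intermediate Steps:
$y{\left(S \right)} = - \frac{2}{3} + \frac{S}{6}$
$G{\left(M \right)} = \frac{19}{3} + \frac{M}{6} + \frac{-2 + M}{5 + M}$ ($G{\left(M \right)} = 7 + \frac{\left(\frac{M - 2}{M + 5} + \left(- \frac{2}{3} + \frac{M}{6}\right)\right) 2}{2} = 7 + \frac{\left(\frac{-2 + M}{5 + M} + \left(- \frac{2}{3} + \frac{M}{6}\right)\right) 2}{2} = 7 + \frac{\left(- \frac{2}{3} + \frac{M}{6} + \frac{-2 + M}{5 + M}\right) 2}{2} = 7 + \frac{- \frac{4}{3} + \frac{M}{3} + \frac{2 \left(-2 + M\right)}{5 + M}}{2} = 7 + \left(- \frac{2}{3} + \frac{M}{6} + \frac{-2 + M}{5 + M}\right) = \frac{19}{3} + \frac{M}{6} + \frac{-2 + M}{5 + M}$)
$x{\left(t \right)} = -3 + 3 t$ ($x{\left(t \right)} = \left(-1 + t\right) 3 = -3 + 3 t$)
$x{\left(G{\left(2 \left(-1\right) \right)} \right)} - v = \left(-3 + 3 \frac{178 + \left(2 \left(-1\right)\right)^{2} + 49 \cdot 2 \left(-1\right)}{6 \left(5 + 2 \left(-1\right)\right)}\right) - -165 = \left(-3 + 3 \frac{178 + \left(-2\right)^{2} + 49 \left(-2\right)}{6 \left(5 - 2\right)}\right) + 165 = \left(-3 + 3 \frac{178 + 4 - 98}{6 \cdot 3}\right) + 165 = \left(-3 + 3 \cdot \frac{1}{6} \cdot \frac{1}{3} \cdot 84\right) + 165 = \left(-3 + 3 \cdot \frac{14}{3}\right) + 165 = \left(-3 + 14\right) + 165 = 11 + 165 = 176$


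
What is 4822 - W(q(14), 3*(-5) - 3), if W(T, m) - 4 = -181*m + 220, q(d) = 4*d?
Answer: 1340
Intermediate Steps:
W(T, m) = 224 - 181*m (W(T, m) = 4 + (-181*m + 220) = 4 + (220 - 181*m) = 224 - 181*m)
4822 - W(q(14), 3*(-5) - 3) = 4822 - (224 - 181*(3*(-5) - 3)) = 4822 - (224 - 181*(-15 - 3)) = 4822 - (224 - 181*(-18)) = 4822 - (224 + 3258) = 4822 - 1*3482 = 4822 - 3482 = 1340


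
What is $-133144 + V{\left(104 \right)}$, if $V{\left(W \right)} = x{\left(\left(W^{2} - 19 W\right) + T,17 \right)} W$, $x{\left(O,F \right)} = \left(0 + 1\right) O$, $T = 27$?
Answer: $789024$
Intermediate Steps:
$x{\left(O,F \right)} = O$ ($x{\left(O,F \right)} = 1 O = O$)
$V{\left(W \right)} = W \left(27 + W^{2} - 19 W\right)$ ($V{\left(W \right)} = \left(\left(W^{2} - 19 W\right) + 27\right) W = \left(27 + W^{2} - 19 W\right) W = W \left(27 + W^{2} - 19 W\right)$)
$-133144 + V{\left(104 \right)} = -133144 + 104 \left(27 + 104^{2} - 1976\right) = -133144 + 104 \left(27 + 10816 - 1976\right) = -133144 + 104 \cdot 8867 = -133144 + 922168 = 789024$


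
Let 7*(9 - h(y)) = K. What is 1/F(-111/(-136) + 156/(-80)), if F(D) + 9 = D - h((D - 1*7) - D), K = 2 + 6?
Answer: -4760/85637 ≈ -0.055583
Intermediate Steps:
K = 8
h(y) = 55/7 (h(y) = 9 - ⅐*8 = 9 - 8/7 = 55/7)
F(D) = -118/7 + D (F(D) = -9 + (D - 1*55/7) = -9 + (D - 55/7) = -9 + (-55/7 + D) = -118/7 + D)
1/F(-111/(-136) + 156/(-80)) = 1/(-118/7 + (-111/(-136) + 156/(-80))) = 1/(-118/7 + (-111*(-1/136) + 156*(-1/80))) = 1/(-118/7 + (111/136 - 39/20)) = 1/(-118/7 - 771/680) = 1/(-85637/4760) = -4760/85637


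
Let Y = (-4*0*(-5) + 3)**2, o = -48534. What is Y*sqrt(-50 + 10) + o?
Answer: -48534 + 18*I*sqrt(10) ≈ -48534.0 + 56.921*I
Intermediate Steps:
Y = 9 (Y = (0*(-5) + 3)**2 = (0 + 3)**2 = 3**2 = 9)
Y*sqrt(-50 + 10) + o = 9*sqrt(-50 + 10) - 48534 = 9*sqrt(-40) - 48534 = 9*(2*I*sqrt(10)) - 48534 = 18*I*sqrt(10) - 48534 = -48534 + 18*I*sqrt(10)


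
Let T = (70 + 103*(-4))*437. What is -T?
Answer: 149454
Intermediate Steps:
T = -149454 (T = (70 - 412)*437 = -342*437 = -149454)
-T = -1*(-149454) = 149454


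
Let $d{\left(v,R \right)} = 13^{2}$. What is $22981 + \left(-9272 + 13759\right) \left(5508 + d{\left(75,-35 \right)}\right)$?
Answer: $25495680$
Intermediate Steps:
$d{\left(v,R \right)} = 169$
$22981 + \left(-9272 + 13759\right) \left(5508 + d{\left(75,-35 \right)}\right) = 22981 + \left(-9272 + 13759\right) \left(5508 + 169\right) = 22981 + 4487 \cdot 5677 = 22981 + 25472699 = 25495680$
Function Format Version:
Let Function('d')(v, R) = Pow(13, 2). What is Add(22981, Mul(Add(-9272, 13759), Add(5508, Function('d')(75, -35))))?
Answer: 25495680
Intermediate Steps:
Function('d')(v, R) = 169
Add(22981, Mul(Add(-9272, 13759), Add(5508, Function('d')(75, -35)))) = Add(22981, Mul(Add(-9272, 13759), Add(5508, 169))) = Add(22981, Mul(4487, 5677)) = Add(22981, 25472699) = 25495680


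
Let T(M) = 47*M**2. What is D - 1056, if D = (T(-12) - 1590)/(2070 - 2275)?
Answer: -221658/205 ≈ -1081.3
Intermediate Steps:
D = -5178/205 (D = (47*(-12)**2 - 1590)/(2070 - 2275) = (47*144 - 1590)/(-205) = (6768 - 1590)*(-1/205) = 5178*(-1/205) = -5178/205 ≈ -25.259)
D - 1056 = -5178/205 - 1056 = -221658/205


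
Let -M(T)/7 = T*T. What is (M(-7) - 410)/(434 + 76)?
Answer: -251/170 ≈ -1.4765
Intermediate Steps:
M(T) = -7*T**2 (M(T) = -7*T*T = -7*T**2)
(M(-7) - 410)/(434 + 76) = (-7*(-7)**2 - 410)/(434 + 76) = (-7*49 - 410)/510 = (-343 - 410)*(1/510) = -753*1/510 = -251/170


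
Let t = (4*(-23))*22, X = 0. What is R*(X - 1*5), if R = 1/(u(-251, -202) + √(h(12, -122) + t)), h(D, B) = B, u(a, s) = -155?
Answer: 775/26171 + 5*I*√2146/26171 ≈ 0.029613 + 0.0088504*I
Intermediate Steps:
t = -2024 (t = -92*22 = -2024)
R = 1/(-155 + I*√2146) (R = 1/(-155 + √(-122 - 2024)) = 1/(-155 + √(-2146)) = 1/(-155 + I*√2146) ≈ -0.0059226 - 0.0017701*I)
R*(X - 1*5) = (-155/26171 - I*√2146/26171)*(0 - 1*5) = (-155/26171 - I*√2146/26171)*(0 - 5) = (-155/26171 - I*√2146/26171)*(-5) = 775/26171 + 5*I*√2146/26171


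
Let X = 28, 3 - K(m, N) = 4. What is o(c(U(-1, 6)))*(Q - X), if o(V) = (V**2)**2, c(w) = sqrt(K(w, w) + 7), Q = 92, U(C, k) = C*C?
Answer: 2304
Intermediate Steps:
K(m, N) = -1 (K(m, N) = 3 - 1*4 = 3 - 4 = -1)
U(C, k) = C**2
c(w) = sqrt(6) (c(w) = sqrt(-1 + 7) = sqrt(6))
o(V) = V**4
o(c(U(-1, 6)))*(Q - X) = (sqrt(6))**4*(92 - 1*28) = 36*(92 - 28) = 36*64 = 2304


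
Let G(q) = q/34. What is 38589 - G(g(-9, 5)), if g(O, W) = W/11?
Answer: 14432281/374 ≈ 38589.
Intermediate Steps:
g(O, W) = W/11 (g(O, W) = W*(1/11) = W/11)
G(q) = q/34 (G(q) = q*(1/34) = q/34)
38589 - G(g(-9, 5)) = 38589 - (1/11)*5/34 = 38589 - 5/(34*11) = 38589 - 1*5/374 = 38589 - 5/374 = 14432281/374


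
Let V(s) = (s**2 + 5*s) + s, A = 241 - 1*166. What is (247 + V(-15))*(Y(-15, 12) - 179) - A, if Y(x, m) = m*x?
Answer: -137213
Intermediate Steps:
A = 75 (A = 241 - 166 = 75)
V(s) = s**2 + 6*s
(247 + V(-15))*(Y(-15, 12) - 179) - A = (247 - 15*(6 - 15))*(12*(-15) - 179) - 1*75 = (247 - 15*(-9))*(-180 - 179) - 75 = (247 + 135)*(-359) - 75 = 382*(-359) - 75 = -137138 - 75 = -137213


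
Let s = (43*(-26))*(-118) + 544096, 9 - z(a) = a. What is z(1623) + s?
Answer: 674406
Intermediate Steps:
z(a) = 9 - a
s = 676020 (s = -1118*(-118) + 544096 = 131924 + 544096 = 676020)
z(1623) + s = (9 - 1*1623) + 676020 = (9 - 1623) + 676020 = -1614 + 676020 = 674406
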